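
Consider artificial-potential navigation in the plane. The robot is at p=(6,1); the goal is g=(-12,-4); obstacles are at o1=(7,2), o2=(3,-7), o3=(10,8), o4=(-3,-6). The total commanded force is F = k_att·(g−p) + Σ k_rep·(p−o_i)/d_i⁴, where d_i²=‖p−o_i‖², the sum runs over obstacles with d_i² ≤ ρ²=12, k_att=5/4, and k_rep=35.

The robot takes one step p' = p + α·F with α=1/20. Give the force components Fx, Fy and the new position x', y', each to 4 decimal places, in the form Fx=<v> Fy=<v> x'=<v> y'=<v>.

F_att = 5/4·(g−p) = 5/4·(-18,-5) = (-22.5000,-6.2500)
o1: d²=2 ≤ ρ²=12; F_rep = 35·(-1,-1)/2² = (-8.7500,-8.7500)
o2: d²=73 > ρ²=12 → inactive
o3: d²=65 > ρ²=12 → inactive
o4: d²=130 > ρ²=12 → inactive
F = F_att + ΣF_rep = (-31.2500,-15.0000)
p' = p + 1/20·F = (4.4375,0.2500)

Fx=-31.2500 Fy=-15.0000 x'=4.4375 y'=0.2500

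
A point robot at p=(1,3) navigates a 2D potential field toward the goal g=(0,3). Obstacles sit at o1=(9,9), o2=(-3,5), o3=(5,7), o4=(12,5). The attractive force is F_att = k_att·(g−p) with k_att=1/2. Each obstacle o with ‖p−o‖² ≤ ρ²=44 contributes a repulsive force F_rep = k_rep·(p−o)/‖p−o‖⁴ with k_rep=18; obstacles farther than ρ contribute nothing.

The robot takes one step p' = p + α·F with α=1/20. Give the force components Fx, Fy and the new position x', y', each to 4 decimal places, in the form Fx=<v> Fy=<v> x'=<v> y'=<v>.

Fx=-0.3903 Fy=-0.1603 x'=0.9805 y'=2.9920

F_att = 1/2·(g−p) = 1/2·(-1,0) = (-0.5000,0.0000)
o1: d²=100 > ρ²=44 → inactive
o2: d²=20 ≤ ρ²=44; F_rep = 18·(4,-2)/20² = (0.1800,-0.0900)
o3: d²=32 ≤ ρ²=44; F_rep = 18·(-4,-4)/32² = (-0.0703,-0.0703)
o4: d²=125 > ρ²=44 → inactive
F = F_att + ΣF_rep = (-0.3903,-0.1603)
p' = p + 1/20·F = (0.9805,2.9920)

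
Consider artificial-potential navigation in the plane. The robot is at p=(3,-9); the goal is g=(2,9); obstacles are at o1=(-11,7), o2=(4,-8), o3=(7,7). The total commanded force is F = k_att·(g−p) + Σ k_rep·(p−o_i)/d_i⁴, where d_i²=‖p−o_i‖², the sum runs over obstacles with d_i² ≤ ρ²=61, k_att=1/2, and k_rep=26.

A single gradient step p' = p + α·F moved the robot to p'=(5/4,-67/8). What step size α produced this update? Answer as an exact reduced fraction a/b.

α = 1/4

F_att = 1/2·(g−p) = 1/2·(-1,18) = (-0.5000,9.0000)
o1: d²=452 > ρ²=61 → inactive
o2: d²=2 ≤ ρ²=61; F_rep = 26·(-1,-1)/2² = (-6.5000,-6.5000)
o3: d²=272 > ρ²=61 → inactive
F = F_att + ΣF_rep = (-7.0000,2.5000)
Δp = p'−p = (-1.7500,0.6250); α = Δx/Fx = (-7/4) / (-7) = 1/4
check: Δy/Fy = (5/8) / (5/2) = 1/4 ✓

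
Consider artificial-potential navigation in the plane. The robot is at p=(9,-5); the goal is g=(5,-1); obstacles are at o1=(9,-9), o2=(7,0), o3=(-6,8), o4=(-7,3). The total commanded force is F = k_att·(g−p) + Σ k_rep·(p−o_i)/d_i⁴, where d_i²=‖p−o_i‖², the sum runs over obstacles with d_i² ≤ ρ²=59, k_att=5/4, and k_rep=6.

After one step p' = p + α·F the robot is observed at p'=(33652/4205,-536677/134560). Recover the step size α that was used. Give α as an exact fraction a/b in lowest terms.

F_att = 5/4·(g−p) = 5/4·(-4,4) = (-5.0000,5.0000)
o1: d²=16 ≤ ρ²=59; F_rep = 6·(0,4)/16² = (0.0000,0.0938)
o2: d²=29 ≤ ρ²=59; F_rep = 6·(2,-5)/29² = (0.0143,-0.0357)
o3: d²=394 > ρ²=59 → inactive
o4: d²=320 > ρ²=59 → inactive
F = F_att + ΣF_rep = (-4.9857,5.0581)
Δp = p'−p = (-0.9971,1.0116); α = Δx/Fx = (-4193/4205) / (-4193/841) = 1/5
check: Δy/Fy = (136123/134560) / (136123/26912) = 1/5 ✓

α = 1/5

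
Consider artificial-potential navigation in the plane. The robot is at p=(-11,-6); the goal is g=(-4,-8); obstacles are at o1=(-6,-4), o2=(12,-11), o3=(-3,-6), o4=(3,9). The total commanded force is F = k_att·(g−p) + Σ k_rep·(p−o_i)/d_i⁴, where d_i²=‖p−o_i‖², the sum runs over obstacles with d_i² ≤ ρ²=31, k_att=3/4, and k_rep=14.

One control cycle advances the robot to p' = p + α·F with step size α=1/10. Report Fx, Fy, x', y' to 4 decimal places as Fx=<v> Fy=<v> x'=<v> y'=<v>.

Fx=5.1668 Fy=-1.5333 x'=-10.4833 y'=-6.1533

F_att = 3/4·(g−p) = 3/4·(7,-2) = (5.2500,-1.5000)
o1: d²=29 ≤ ρ²=31; F_rep = 14·(-5,-2)/29² = (-0.0832,-0.0333)
o2: d²=554 > ρ²=31 → inactive
o3: d²=64 > ρ²=31 → inactive
o4: d²=421 > ρ²=31 → inactive
F = F_att + ΣF_rep = (5.1668,-1.5333)
p' = p + 1/10·F = (-10.4833,-6.1533)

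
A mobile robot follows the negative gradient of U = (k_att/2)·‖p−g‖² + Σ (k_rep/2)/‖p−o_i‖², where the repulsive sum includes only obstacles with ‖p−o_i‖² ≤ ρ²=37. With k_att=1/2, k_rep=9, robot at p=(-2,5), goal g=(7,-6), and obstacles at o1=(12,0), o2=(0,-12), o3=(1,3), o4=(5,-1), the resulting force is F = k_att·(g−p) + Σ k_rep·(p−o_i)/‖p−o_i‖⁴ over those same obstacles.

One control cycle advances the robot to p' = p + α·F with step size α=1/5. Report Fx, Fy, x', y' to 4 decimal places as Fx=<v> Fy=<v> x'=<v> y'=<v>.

Fx=4.3402 Fy=-5.3935 x'=-1.1320 y'=3.9213

F_att = 1/2·(g−p) = 1/2·(9,-11) = (4.5000,-5.5000)
o1: d²=221 > ρ²=37 → inactive
o2: d²=293 > ρ²=37 → inactive
o3: d²=13 ≤ ρ²=37; F_rep = 9·(-3,2)/13² = (-0.1598,0.1065)
o4: d²=85 > ρ²=37 → inactive
F = F_att + ΣF_rep = (4.3402,-5.3935)
p' = p + 1/5·F = (-1.1320,3.9213)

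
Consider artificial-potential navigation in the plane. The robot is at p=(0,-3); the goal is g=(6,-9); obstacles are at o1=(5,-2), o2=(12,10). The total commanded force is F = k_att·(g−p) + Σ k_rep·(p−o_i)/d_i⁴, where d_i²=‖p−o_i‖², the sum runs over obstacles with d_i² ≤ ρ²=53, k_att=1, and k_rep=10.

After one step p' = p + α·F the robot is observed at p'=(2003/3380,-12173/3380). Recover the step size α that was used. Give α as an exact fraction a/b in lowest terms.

α = 1/10

F_att = 1·(g−p) = 1·(6,-6) = (6.0000,-6.0000)
o1: d²=26 ≤ ρ²=53; F_rep = 10·(-5,-1)/26² = (-0.0740,-0.0148)
o2: d²=313 > ρ²=53 → inactive
F = F_att + ΣF_rep = (5.9260,-6.0148)
Δp = p'−p = (0.5926,-0.6015); α = Δx/Fx = (2003/3380) / (2003/338) = 1/10
check: Δy/Fy = (-2033/3380) / (-2033/338) = 1/10 ✓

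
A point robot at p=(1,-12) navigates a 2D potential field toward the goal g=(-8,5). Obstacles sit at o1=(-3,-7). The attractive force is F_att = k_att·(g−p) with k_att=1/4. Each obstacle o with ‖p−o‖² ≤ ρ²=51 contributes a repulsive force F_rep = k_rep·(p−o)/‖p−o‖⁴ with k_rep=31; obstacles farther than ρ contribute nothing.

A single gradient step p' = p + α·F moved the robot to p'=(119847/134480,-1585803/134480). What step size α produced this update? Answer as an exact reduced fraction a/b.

α = 1/20

F_att = 1/4·(g−p) = 1/4·(-9,17) = (-2.2500,4.2500)
o1: d²=41 ≤ ρ²=51; F_rep = 31·(4,-5)/41² = (0.0738,-0.0922)
F = F_att + ΣF_rep = (-2.1762,4.1578)
Δp = p'−p = (-0.1088,0.2079); α = Δx/Fx = (-14633/134480) / (-14633/6724) = 1/20
check: Δy/Fy = (27957/134480) / (27957/6724) = 1/20 ✓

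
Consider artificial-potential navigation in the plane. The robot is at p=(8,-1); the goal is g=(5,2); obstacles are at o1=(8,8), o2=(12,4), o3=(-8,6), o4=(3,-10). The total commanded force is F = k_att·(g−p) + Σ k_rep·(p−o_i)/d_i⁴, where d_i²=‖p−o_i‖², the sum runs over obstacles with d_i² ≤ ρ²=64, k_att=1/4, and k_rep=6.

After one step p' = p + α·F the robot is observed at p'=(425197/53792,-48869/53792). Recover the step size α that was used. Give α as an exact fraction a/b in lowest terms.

α = 1/8

F_att = 1/4·(g−p) = 1/4·(-3,3) = (-0.7500,0.7500)
o1: d²=81 > ρ²=64 → inactive
o2: d²=41 ≤ ρ²=64; F_rep = 6·(-4,-5)/41² = (-0.0143,-0.0178)
o3: d²=305 > ρ²=64 → inactive
o4: d²=106 > ρ²=64 → inactive
F = F_att + ΣF_rep = (-0.7643,0.7322)
Δp = p'−p = (-0.0955,0.0915); α = Δx/Fx = (-5139/53792) / (-5139/6724) = 1/8
check: Δy/Fy = (4923/53792) / (4923/6724) = 1/8 ✓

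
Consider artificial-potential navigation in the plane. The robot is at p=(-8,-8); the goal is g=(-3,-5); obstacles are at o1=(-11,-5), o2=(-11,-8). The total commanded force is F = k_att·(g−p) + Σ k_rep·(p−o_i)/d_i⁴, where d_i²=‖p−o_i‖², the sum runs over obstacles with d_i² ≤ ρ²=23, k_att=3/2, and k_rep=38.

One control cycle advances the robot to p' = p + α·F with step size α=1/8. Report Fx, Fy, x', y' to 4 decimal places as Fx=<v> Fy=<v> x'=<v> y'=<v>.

F_att = 3/2·(g−p) = 3/2·(5,3) = (7.5000,4.5000)
o1: d²=18 ≤ ρ²=23; F_rep = 38·(3,-3)/18² = (0.3519,-0.3519)
o2: d²=9 ≤ ρ²=23; F_rep = 38·(3,0)/9² = (1.4074,0.0000)
F = F_att + ΣF_rep = (9.2593,4.1481)
p' = p + 1/8·F = (-6.8426,-7.4815)

Fx=9.2593 Fy=4.1481 x'=-6.8426 y'=-7.4815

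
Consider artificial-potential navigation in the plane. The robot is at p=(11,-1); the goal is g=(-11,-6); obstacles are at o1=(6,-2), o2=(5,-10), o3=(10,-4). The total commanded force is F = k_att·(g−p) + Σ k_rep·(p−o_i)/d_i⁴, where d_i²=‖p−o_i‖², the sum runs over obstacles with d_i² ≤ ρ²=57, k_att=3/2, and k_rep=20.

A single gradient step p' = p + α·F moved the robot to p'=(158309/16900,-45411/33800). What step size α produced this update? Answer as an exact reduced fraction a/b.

F_att = 3/2·(g−p) = 3/2·(-22,-5) = (-33.0000,-7.5000)
o1: d²=26 ≤ ρ²=57; F_rep = 20·(5,1)/26² = (0.1479,0.0296)
o2: d²=117 > ρ²=57 → inactive
o3: d²=10 ≤ ρ²=57; F_rep = 20·(1,3)/10² = (0.2000,0.6000)
F = F_att + ΣF_rep = (-32.6521,-6.8704)
Δp = p'−p = (-1.6326,-0.3435); α = Δx/Fx = (-27591/16900) / (-27591/845) = 1/20
check: Δy/Fy = (-11611/33800) / (-11611/1690) = 1/20 ✓

α = 1/20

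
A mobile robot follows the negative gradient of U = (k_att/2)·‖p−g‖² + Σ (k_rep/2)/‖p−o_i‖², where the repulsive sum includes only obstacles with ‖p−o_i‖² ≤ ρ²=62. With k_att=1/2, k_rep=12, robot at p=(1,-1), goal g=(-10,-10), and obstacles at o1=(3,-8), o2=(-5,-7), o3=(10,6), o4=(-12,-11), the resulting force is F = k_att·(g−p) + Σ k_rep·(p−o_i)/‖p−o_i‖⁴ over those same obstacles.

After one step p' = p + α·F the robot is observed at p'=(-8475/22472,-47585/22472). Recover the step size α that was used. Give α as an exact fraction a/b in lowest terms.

F_att = 1/2·(g−p) = 1/2·(-11,-9) = (-5.5000,-4.5000)
o1: d²=53 ≤ ρ²=62; F_rep = 12·(-2,7)/53² = (-0.0085,0.0299)
o2: d²=72 > ρ²=62 → inactive
o3: d²=130 > ρ²=62 → inactive
o4: d²=269 > ρ²=62 → inactive
F = F_att + ΣF_rep = (-5.5085,-4.4701)
Δp = p'−p = (-1.3771,-1.1175); α = Δx/Fx = (-30947/22472) / (-30947/5618) = 1/4
check: Δy/Fy = (-25113/22472) / (-25113/5618) = 1/4 ✓

α = 1/4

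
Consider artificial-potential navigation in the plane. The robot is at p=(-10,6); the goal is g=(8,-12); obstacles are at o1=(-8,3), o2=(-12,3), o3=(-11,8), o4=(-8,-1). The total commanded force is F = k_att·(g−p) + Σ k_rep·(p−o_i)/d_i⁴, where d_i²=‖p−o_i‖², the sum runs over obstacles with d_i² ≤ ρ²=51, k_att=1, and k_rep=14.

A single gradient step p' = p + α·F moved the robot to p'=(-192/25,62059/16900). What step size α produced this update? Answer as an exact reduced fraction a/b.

F_att = 1·(g−p) = 1·(18,-18) = (18.0000,-18.0000)
o1: d²=13 ≤ ρ²=51; F_rep = 14·(-2,3)/13² = (-0.1657,0.2485)
o2: d²=13 ≤ ρ²=51; F_rep = 14·(2,3)/13² = (0.1657,0.2485)
o3: d²=5 ≤ ρ²=51; F_rep = 14·(1,-2)/5² = (0.5600,-1.1200)
o4: d²=53 > ρ²=51 → inactive
F = F_att + ΣF_rep = (18.5600,-18.6230)
Δp = p'−p = (2.3200,-2.3279); α = Δx/Fx = (58/25) / (464/25) = 1/8
check: Δy/Fy = (-39341/16900) / (-78682/4225) = 1/8 ✓

α = 1/8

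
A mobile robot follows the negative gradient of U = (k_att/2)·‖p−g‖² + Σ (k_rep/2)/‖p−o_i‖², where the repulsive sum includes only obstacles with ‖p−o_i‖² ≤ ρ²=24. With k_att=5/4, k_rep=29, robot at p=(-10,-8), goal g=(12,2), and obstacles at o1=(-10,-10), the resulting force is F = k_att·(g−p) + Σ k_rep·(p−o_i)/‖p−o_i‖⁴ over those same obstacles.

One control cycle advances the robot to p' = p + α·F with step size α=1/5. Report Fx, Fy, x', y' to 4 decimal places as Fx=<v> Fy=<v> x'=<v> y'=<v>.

F_att = 5/4·(g−p) = 5/4·(22,10) = (27.5000,12.5000)
o1: d²=4 ≤ ρ²=24; F_rep = 29·(0,2)/4² = (0.0000,3.6250)
F = F_att + ΣF_rep = (27.5000,16.1250)
p' = p + 1/5·F = (-4.5000,-4.7750)

Fx=27.5000 Fy=16.1250 x'=-4.5000 y'=-4.7750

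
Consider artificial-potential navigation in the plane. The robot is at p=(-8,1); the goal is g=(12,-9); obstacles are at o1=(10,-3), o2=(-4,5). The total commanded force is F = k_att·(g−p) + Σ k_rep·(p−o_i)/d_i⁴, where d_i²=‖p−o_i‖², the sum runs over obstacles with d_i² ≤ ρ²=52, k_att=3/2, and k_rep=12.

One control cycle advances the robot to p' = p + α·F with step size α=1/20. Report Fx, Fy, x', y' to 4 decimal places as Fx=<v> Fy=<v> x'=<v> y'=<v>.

Fx=29.9531 Fy=-15.0469 x'=-6.5023 y'=0.2477

F_att = 3/2·(g−p) = 3/2·(20,-10) = (30.0000,-15.0000)
o1: d²=340 > ρ²=52 → inactive
o2: d²=32 ≤ ρ²=52; F_rep = 12·(-4,-4)/32² = (-0.0469,-0.0469)
F = F_att + ΣF_rep = (29.9531,-15.0469)
p' = p + 1/20·F = (-6.5023,0.2477)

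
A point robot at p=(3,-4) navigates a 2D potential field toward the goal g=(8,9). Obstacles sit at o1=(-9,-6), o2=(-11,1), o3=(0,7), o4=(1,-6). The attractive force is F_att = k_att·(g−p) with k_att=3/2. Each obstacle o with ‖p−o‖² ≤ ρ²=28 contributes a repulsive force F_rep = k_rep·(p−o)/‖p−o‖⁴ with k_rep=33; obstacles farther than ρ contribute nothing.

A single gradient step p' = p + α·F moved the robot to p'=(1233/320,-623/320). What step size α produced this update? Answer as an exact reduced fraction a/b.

F_att = 3/2·(g−p) = 3/2·(5,13) = (7.5000,19.5000)
o1: d²=148 > ρ²=28 → inactive
o2: d²=221 > ρ²=28 → inactive
o3: d²=130 > ρ²=28 → inactive
o4: d²=8 ≤ ρ²=28; F_rep = 33·(2,2)/8² = (1.0312,1.0312)
F = F_att + ΣF_rep = (8.5312,20.5312)
Δp = p'−p = (0.8531,2.0531); α = Δx/Fx = (273/320) / (273/32) = 1/10
check: Δy/Fy = (657/320) / (657/32) = 1/10 ✓

α = 1/10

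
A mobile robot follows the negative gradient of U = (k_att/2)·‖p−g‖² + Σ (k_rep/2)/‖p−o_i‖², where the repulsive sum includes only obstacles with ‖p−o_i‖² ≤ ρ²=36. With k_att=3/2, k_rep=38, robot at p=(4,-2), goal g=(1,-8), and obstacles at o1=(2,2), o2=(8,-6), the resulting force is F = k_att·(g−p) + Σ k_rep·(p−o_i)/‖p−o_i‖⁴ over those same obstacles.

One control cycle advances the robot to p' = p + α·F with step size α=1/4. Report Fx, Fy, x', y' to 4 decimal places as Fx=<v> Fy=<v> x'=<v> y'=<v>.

F_att = 3/2·(g−p) = 3/2·(-3,-6) = (-4.5000,-9.0000)
o1: d²=20 ≤ ρ²=36; F_rep = 38·(2,-4)/20² = (0.1900,-0.3800)
o2: d²=32 ≤ ρ²=36; F_rep = 38·(-4,4)/32² = (-0.1484,0.1484)
F = F_att + ΣF_rep = (-4.4584,-9.2316)
p' = p + 1/4·F = (2.8854,-4.3079)

Fx=-4.4584 Fy=-9.2316 x'=2.8854 y'=-4.3079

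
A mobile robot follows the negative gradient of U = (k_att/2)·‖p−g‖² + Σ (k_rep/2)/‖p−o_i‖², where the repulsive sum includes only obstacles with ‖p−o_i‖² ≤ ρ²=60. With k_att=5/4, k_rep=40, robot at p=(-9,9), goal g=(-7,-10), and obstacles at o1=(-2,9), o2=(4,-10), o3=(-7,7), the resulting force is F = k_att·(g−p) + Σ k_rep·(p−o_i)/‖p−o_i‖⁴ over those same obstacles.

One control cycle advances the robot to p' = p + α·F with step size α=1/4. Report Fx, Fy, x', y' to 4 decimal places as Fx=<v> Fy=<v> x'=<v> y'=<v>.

Fx=1.1334 Fy=-22.5000 x'=-8.7167 y'=3.3750

F_att = 5/4·(g−p) = 5/4·(2,-19) = (2.5000,-23.7500)
o1: d²=49 ≤ ρ²=60; F_rep = 40·(-7,0)/49² = (-0.1166,0.0000)
o2: d²=530 > ρ²=60 → inactive
o3: d²=8 ≤ ρ²=60; F_rep = 40·(-2,2)/8² = (-1.2500,1.2500)
F = F_att + ΣF_rep = (1.1334,-22.5000)
p' = p + 1/4·F = (-8.7167,3.3750)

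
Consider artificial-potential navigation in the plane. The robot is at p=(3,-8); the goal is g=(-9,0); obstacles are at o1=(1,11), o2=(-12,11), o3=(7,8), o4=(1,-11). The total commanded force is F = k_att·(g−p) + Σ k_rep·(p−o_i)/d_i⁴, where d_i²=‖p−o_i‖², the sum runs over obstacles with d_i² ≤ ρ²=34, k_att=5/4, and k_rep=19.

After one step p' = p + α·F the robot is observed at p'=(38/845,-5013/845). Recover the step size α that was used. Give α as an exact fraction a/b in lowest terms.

α = 1/5

F_att = 5/4·(g−p) = 5/4·(-12,8) = (-15.0000,10.0000)
o1: d²=365 > ρ²=34 → inactive
o2: d²=586 > ρ²=34 → inactive
o3: d²=272 > ρ²=34 → inactive
o4: d²=13 ≤ ρ²=34; F_rep = 19·(2,3)/13² = (0.2249,0.3373)
F = F_att + ΣF_rep = (-14.7751,10.3373)
Δp = p'−p = (-2.9550,2.0675); α = Δx/Fx = (-2497/845) / (-2497/169) = 1/5
check: Δy/Fy = (1747/845) / (1747/169) = 1/5 ✓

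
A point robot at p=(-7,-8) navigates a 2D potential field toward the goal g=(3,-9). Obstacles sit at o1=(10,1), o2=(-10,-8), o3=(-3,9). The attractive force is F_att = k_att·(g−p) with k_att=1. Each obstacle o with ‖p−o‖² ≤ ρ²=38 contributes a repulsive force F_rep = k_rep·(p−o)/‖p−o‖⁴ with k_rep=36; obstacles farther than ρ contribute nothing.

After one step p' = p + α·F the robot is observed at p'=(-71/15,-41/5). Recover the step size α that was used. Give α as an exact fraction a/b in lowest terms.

F_att = 1·(g−p) = 1·(10,-1) = (10.0000,-1.0000)
o1: d²=370 > ρ²=38 → inactive
o2: d²=9 ≤ ρ²=38; F_rep = 36·(3,0)/9² = (1.3333,0.0000)
o3: d²=305 > ρ²=38 → inactive
F = F_att + ΣF_rep = (11.3333,-1.0000)
Δp = p'−p = (2.2667,-0.2000); α = Δx/Fx = (34/15) / (34/3) = 1/5
check: Δy/Fy = (-1/5) / (-1) = 1/5 ✓

α = 1/5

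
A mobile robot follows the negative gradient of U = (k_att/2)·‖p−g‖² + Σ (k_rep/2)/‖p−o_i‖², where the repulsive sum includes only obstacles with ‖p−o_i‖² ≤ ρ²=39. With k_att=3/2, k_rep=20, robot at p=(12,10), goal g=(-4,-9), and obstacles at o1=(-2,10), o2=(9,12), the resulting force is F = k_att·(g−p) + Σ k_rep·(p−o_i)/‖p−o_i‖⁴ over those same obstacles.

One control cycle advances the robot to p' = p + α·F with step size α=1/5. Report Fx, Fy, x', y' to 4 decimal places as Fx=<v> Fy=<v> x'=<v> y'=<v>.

Fx=-23.6450 Fy=-28.7367 x'=7.2710 y'=4.2527

F_att = 3/2·(g−p) = 3/2·(-16,-19) = (-24.0000,-28.5000)
o1: d²=196 > ρ²=39 → inactive
o2: d²=13 ≤ ρ²=39; F_rep = 20·(3,-2)/13² = (0.3550,-0.2367)
F = F_att + ΣF_rep = (-23.6450,-28.7367)
p' = p + 1/5·F = (7.2710,4.2527)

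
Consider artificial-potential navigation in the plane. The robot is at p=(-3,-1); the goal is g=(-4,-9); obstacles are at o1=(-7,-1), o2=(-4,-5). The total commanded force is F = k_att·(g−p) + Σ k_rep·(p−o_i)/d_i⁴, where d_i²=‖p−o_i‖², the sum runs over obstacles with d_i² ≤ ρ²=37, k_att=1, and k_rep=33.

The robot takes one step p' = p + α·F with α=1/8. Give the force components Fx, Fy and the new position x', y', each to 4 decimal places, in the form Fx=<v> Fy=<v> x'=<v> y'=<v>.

F_att = 1·(g−p) = 1·(-1,-8) = (-1.0000,-8.0000)
o1: d²=16 ≤ ρ²=37; F_rep = 33·(4,0)/16² = (0.5156,0.0000)
o2: d²=17 ≤ ρ²=37; F_rep = 33·(1,4)/17² = (0.1142,0.4567)
F = F_att + ΣF_rep = (-0.3702,-7.5433)
p' = p + 1/8·F = (-3.0463,-1.9429)

Fx=-0.3702 Fy=-7.5433 x'=-3.0463 y'=-1.9429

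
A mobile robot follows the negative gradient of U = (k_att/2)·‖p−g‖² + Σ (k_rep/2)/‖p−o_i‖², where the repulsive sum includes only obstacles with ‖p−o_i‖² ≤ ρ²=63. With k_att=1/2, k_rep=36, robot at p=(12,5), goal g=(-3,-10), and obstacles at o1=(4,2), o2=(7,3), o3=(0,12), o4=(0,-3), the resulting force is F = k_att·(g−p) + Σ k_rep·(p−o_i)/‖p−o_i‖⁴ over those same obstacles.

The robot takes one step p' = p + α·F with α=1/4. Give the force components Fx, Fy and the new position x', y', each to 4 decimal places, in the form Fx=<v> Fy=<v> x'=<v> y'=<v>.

F_att = 1/2·(g−p) = 1/2·(-15,-15) = (-7.5000,-7.5000)
o1: d²=73 > ρ²=63 → inactive
o2: d²=29 ≤ ρ²=63; F_rep = 36·(5,2)/29² = (0.2140,0.0856)
o3: d²=193 > ρ²=63 → inactive
o4: d²=208 > ρ²=63 → inactive
F = F_att + ΣF_rep = (-7.2860,-7.4144)
p' = p + 1/4·F = (10.1785,3.1464)

Fx=-7.2860 Fy=-7.4144 x'=10.1785 y'=3.1464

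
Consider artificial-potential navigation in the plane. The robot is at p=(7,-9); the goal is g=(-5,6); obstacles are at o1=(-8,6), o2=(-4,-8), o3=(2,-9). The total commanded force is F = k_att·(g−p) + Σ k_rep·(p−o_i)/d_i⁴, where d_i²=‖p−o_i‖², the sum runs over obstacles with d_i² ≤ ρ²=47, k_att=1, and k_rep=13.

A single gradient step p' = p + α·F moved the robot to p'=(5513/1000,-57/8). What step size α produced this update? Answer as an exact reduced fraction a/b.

F_att = 1·(g−p) = 1·(-12,15) = (-12.0000,15.0000)
o1: d²=450 > ρ²=47 → inactive
o2: d²=122 > ρ²=47 → inactive
o3: d²=25 ≤ ρ²=47; F_rep = 13·(5,0)/25² = (0.1040,0.0000)
F = F_att + ΣF_rep = (-11.8960,15.0000)
Δp = p'−p = (-1.4870,1.8750); α = Δx/Fx = (-1487/1000) / (-1487/125) = 1/8
check: Δy/Fy = (15/8) / (15) = 1/8 ✓

α = 1/8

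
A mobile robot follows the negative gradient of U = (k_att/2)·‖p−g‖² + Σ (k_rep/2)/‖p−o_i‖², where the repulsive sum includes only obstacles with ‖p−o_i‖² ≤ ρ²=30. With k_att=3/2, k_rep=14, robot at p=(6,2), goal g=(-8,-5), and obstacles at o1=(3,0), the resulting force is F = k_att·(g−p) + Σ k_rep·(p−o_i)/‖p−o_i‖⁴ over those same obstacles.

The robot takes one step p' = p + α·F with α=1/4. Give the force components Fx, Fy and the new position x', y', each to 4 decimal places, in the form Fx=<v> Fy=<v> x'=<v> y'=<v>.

F_att = 3/2·(g−p) = 3/2·(-14,-7) = (-21.0000,-10.5000)
o1: d²=13 ≤ ρ²=30; F_rep = 14·(3,2)/13² = (0.2485,0.1657)
F = F_att + ΣF_rep = (-20.7515,-10.3343)
p' = p + 1/4·F = (0.8121,-0.5836)

Fx=-20.7515 Fy=-10.3343 x'=0.8121 y'=-0.5836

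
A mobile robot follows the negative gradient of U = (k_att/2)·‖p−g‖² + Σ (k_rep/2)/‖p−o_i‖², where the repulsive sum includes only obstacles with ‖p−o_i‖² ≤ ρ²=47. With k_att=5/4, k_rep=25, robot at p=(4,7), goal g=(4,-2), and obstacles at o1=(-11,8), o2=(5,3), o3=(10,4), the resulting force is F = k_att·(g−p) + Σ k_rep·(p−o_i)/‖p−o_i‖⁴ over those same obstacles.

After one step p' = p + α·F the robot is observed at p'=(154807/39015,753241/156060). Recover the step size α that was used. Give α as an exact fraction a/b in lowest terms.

α = 1/5

F_att = 5/4·(g−p) = 5/4·(0,-9) = (0.0000,-11.2500)
o1: d²=226 > ρ²=47 → inactive
o2: d²=17 ≤ ρ²=47; F_rep = 25·(-1,4)/17² = (-0.0865,0.3460)
o3: d²=45 ≤ ρ²=47; F_rep = 25·(-6,3)/45² = (-0.0741,0.0370)
F = F_att + ΣF_rep = (-0.1606,-10.8669)
Δp = p'−p = (-0.0321,-2.1734); α = Δx/Fx = (-1253/39015) / (-1253/7803) = 1/5
check: Δy/Fy = (-339179/156060) / (-339179/31212) = 1/5 ✓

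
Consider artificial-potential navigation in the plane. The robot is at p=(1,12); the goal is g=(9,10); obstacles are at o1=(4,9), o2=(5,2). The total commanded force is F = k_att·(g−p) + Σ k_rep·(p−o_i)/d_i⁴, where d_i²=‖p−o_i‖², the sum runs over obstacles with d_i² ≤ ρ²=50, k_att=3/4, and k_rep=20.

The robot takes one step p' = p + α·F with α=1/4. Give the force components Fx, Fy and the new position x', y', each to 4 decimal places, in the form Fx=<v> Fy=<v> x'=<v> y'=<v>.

Fx=5.8148 Fy=-1.3148 x'=2.4537 y'=11.6713

F_att = 3/4·(g−p) = 3/4·(8,-2) = (6.0000,-1.5000)
o1: d²=18 ≤ ρ²=50; F_rep = 20·(-3,3)/18² = (-0.1852,0.1852)
o2: d²=116 > ρ²=50 → inactive
F = F_att + ΣF_rep = (5.8148,-1.3148)
p' = p + 1/4·F = (2.4537,11.6713)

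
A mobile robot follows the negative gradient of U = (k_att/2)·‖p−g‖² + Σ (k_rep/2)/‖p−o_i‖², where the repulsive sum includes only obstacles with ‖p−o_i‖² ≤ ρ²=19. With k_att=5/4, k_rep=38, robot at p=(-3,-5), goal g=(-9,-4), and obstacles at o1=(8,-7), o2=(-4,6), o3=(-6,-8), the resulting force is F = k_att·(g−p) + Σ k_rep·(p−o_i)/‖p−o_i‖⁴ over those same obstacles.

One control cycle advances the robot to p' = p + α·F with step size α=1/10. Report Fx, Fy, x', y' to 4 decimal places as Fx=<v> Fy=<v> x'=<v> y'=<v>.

Fx=-7.1481 Fy=1.6019 x'=-3.7148 y'=-4.8398

F_att = 5/4·(g−p) = 5/4·(-6,1) = (-7.5000,1.2500)
o1: d²=125 > ρ²=19 → inactive
o2: d²=122 > ρ²=19 → inactive
o3: d²=18 ≤ ρ²=19; F_rep = 38·(3,3)/18² = (0.3519,0.3519)
F = F_att + ΣF_rep = (-7.1481,1.6019)
p' = p + 1/10·F = (-3.7148,-4.8398)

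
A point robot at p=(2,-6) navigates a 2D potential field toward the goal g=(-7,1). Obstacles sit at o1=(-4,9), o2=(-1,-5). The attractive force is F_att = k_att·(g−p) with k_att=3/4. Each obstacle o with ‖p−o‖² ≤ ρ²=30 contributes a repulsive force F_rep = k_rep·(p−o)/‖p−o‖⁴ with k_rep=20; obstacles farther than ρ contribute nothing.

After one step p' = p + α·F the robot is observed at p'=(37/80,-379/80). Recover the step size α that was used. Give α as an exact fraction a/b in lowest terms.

F_att = 3/4·(g−p) = 3/4·(-9,7) = (-6.7500,5.2500)
o1: d²=261 > ρ²=30 → inactive
o2: d²=10 ≤ ρ²=30; F_rep = 20·(3,-1)/10² = (0.6000,-0.2000)
F = F_att + ΣF_rep = (-6.1500,5.0500)
Δp = p'−p = (-1.5375,1.2625); α = Δx/Fx = (-123/80) / (-123/20) = 1/4
check: Δy/Fy = (101/80) / (101/20) = 1/4 ✓

α = 1/4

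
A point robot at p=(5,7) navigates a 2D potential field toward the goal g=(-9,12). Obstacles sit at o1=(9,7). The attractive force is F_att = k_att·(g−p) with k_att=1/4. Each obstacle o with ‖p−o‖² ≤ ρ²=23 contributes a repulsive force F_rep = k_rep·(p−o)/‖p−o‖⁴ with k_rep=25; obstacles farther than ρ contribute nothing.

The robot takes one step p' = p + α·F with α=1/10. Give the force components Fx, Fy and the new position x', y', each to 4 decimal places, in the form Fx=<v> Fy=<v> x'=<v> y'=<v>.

Fx=-3.8906 Fy=1.2500 x'=4.6109 y'=7.1250

F_att = 1/4·(g−p) = 1/4·(-14,5) = (-3.5000,1.2500)
o1: d²=16 ≤ ρ²=23; F_rep = 25·(-4,0)/16² = (-0.3906,0.0000)
F = F_att + ΣF_rep = (-3.8906,1.2500)
p' = p + 1/10·F = (4.6109,7.1250)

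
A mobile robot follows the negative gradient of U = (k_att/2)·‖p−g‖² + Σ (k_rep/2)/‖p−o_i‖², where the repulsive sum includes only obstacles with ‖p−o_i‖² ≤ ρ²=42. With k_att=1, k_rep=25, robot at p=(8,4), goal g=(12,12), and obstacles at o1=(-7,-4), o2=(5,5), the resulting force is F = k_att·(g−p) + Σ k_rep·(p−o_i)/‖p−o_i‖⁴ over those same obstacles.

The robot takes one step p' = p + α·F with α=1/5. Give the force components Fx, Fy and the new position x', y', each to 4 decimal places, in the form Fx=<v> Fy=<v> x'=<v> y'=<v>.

Fx=4.7500 Fy=7.7500 x'=8.9500 y'=5.5500

F_att = 1·(g−p) = 1·(4,8) = (4.0000,8.0000)
o1: d²=289 > ρ²=42 → inactive
o2: d²=10 ≤ ρ²=42; F_rep = 25·(3,-1)/10² = (0.7500,-0.2500)
F = F_att + ΣF_rep = (4.7500,7.7500)
p' = p + 1/5·F = (8.9500,5.5500)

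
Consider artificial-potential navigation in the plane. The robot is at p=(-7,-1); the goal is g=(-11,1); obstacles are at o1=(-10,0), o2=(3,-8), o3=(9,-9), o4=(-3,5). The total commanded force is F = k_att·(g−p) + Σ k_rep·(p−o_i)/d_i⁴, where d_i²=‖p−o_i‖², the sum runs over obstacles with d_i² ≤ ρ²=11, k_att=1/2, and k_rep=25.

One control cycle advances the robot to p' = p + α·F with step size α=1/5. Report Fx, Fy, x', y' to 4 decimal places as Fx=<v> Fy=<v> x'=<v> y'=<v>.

Fx=-1.2500 Fy=0.7500 x'=-7.2500 y'=-0.8500

F_att = 1/2·(g−p) = 1/2·(-4,2) = (-2.0000,1.0000)
o1: d²=10 ≤ ρ²=11; F_rep = 25·(3,-1)/10² = (0.7500,-0.2500)
o2: d²=149 > ρ²=11 → inactive
o3: d²=320 > ρ²=11 → inactive
o4: d²=52 > ρ²=11 → inactive
F = F_att + ΣF_rep = (-1.2500,0.7500)
p' = p + 1/5·F = (-7.2500,-0.8500)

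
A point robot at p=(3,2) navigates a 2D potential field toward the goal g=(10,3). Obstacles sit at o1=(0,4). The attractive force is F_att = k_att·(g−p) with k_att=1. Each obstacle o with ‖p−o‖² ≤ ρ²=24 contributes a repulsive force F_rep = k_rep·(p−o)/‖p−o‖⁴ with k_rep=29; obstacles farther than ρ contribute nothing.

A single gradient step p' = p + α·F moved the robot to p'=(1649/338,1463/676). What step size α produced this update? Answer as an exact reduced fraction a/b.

F_att = 1·(g−p) = 1·(7,1) = (7.0000,1.0000)
o1: d²=13 ≤ ρ²=24; F_rep = 29·(3,-2)/13² = (0.5148,-0.3432)
F = F_att + ΣF_rep = (7.5148,0.6568)
Δp = p'−p = (1.8787,0.1642); α = Δx/Fx = (635/338) / (1270/169) = 1/4
check: Δy/Fy = (111/676) / (111/169) = 1/4 ✓

α = 1/4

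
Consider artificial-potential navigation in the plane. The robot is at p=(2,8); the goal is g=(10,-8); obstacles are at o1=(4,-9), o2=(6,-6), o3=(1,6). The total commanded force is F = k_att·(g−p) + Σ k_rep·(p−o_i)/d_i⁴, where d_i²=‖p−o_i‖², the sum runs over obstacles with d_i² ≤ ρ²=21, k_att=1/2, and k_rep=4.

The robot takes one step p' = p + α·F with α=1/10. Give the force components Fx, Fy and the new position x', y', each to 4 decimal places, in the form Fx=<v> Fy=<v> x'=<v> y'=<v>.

Fx=4.1600 Fy=-7.6800 x'=2.4160 y'=7.2320

F_att = 1/2·(g−p) = 1/2·(8,-16) = (4.0000,-8.0000)
o1: d²=293 > ρ²=21 → inactive
o2: d²=212 > ρ²=21 → inactive
o3: d²=5 ≤ ρ²=21; F_rep = 4·(1,2)/5² = (0.1600,0.3200)
F = F_att + ΣF_rep = (4.1600,-7.6800)
p' = p + 1/10·F = (2.4160,7.2320)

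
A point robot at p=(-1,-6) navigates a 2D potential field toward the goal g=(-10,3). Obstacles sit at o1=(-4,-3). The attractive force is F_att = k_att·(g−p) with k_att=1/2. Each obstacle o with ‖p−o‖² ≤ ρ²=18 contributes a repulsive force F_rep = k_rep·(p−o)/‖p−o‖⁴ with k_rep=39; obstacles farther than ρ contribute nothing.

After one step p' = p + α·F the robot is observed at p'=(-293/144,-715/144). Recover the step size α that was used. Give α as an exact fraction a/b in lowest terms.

α = 1/4

F_att = 1/2·(g−p) = 1/2·(-9,9) = (-4.5000,4.5000)
o1: d²=18 ≤ ρ²=18; F_rep = 39·(3,-3)/18² = (0.3611,-0.3611)
F = F_att + ΣF_rep = (-4.1389,4.1389)
Δp = p'−p = (-1.0347,1.0347); α = Δx/Fx = (-149/144) / (-149/36) = 1/4
check: Δy/Fy = (149/144) / (149/36) = 1/4 ✓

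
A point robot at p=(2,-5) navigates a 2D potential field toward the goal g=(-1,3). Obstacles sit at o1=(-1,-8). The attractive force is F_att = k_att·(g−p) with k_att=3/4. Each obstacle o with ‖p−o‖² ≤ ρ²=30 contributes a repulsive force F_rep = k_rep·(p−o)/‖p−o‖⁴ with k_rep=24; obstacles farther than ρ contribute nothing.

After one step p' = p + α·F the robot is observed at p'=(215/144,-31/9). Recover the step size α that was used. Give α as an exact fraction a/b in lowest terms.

F_att = 3/4·(g−p) = 3/4·(-3,8) = (-2.2500,6.0000)
o1: d²=18 ≤ ρ²=30; F_rep = 24·(3,3)/18² = (0.2222,0.2222)
F = F_att + ΣF_rep = (-2.0278,6.2222)
Δp = p'−p = (-0.5069,1.5556); α = Δx/Fx = (-73/144) / (-73/36) = 1/4
check: Δy/Fy = (14/9) / (56/9) = 1/4 ✓

α = 1/4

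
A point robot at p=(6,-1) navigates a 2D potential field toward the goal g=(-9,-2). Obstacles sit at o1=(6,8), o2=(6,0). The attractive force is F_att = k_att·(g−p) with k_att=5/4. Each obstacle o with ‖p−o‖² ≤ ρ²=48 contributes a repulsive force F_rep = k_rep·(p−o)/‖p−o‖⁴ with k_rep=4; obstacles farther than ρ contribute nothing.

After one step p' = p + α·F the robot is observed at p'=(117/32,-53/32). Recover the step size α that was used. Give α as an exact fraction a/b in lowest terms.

α = 1/8

F_att = 5/4·(g−p) = 5/4·(-15,-1) = (-18.7500,-1.2500)
o1: d²=81 > ρ²=48 → inactive
o2: d²=1 ≤ ρ²=48; F_rep = 4·(0,-1)/1² = (0.0000,-4.0000)
F = F_att + ΣF_rep = (-18.7500,-5.2500)
Δp = p'−p = (-2.3438,-0.6562); α = Δx/Fx = (-75/32) / (-75/4) = 1/8
check: Δy/Fy = (-21/32) / (-21/4) = 1/8 ✓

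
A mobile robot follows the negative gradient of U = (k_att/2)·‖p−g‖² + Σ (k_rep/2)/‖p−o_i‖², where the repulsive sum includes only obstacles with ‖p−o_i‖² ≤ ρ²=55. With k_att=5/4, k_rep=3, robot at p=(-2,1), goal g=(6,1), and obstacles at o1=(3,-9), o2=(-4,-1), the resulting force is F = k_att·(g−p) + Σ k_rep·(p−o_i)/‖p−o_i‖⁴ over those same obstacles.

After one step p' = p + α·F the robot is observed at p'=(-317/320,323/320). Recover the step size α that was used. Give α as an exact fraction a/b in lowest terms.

F_att = 5/4·(g−p) = 5/4·(8,0) = (10.0000,0.0000)
o1: d²=125 > ρ²=55 → inactive
o2: d²=8 ≤ ρ²=55; F_rep = 3·(2,2)/8² = (0.0938,0.0938)
F = F_att + ΣF_rep = (10.0938,0.0938)
Δp = p'−p = (1.0094,0.0094); α = Δx/Fx = (323/320) / (323/32) = 1/10
check: Δy/Fy = (3/320) / (3/32) = 1/10 ✓

α = 1/10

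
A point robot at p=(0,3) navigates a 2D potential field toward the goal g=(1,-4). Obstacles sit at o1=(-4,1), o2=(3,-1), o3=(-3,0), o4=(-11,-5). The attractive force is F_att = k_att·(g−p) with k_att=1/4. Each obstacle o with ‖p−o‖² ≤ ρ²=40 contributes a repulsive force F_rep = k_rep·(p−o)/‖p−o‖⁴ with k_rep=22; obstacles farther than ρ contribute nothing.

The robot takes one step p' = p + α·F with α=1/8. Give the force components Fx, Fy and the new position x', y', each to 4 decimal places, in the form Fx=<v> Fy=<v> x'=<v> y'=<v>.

F_att = 1/4·(g−p) = 1/4·(1,-7) = (0.2500,-1.7500)
o1: d²=20 ≤ ρ²=40; F_rep = 22·(4,2)/20² = (0.2200,0.1100)
o2: d²=25 ≤ ρ²=40; F_rep = 22·(-3,4)/25² = (-0.1056,0.1408)
o3: d²=18 ≤ ρ²=40; F_rep = 22·(3,3)/18² = (0.2037,0.2037)
o4: d²=185 > ρ²=40 → inactive
F = F_att + ΣF_rep = (0.5681,-1.2955)
p' = p + 1/8·F = (0.0710,2.8381)

Fx=0.5681 Fy=-1.2955 x'=0.0710 y'=2.8381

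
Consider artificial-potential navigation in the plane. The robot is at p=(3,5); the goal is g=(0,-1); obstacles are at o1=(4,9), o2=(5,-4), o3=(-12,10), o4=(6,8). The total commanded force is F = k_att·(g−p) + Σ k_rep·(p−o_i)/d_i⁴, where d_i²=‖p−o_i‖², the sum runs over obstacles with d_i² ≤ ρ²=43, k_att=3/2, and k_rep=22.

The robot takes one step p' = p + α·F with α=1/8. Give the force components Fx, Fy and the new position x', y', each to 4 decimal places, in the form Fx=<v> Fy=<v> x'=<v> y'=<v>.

Fx=-4.7798 Fy=-9.5082 x'=2.4025 y'=3.8115

F_att = 3/2·(g−p) = 3/2·(-3,-6) = (-4.5000,-9.0000)
o1: d²=17 ≤ ρ²=43; F_rep = 22·(-1,-4)/17² = (-0.0761,-0.3045)
o2: d²=85 > ρ²=43 → inactive
o3: d²=250 > ρ²=43 → inactive
o4: d²=18 ≤ ρ²=43; F_rep = 22·(-3,-3)/18² = (-0.2037,-0.2037)
F = F_att + ΣF_rep = (-4.7798,-9.5082)
p' = p + 1/8·F = (2.4025,3.8115)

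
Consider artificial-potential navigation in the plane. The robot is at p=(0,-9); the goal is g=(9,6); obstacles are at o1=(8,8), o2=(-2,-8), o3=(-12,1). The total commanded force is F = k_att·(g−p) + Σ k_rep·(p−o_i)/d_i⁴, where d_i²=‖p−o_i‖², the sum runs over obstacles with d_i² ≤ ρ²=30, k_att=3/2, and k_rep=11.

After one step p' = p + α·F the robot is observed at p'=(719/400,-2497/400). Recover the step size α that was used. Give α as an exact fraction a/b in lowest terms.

α = 1/8

F_att = 3/2·(g−p) = 3/2·(9,15) = (13.5000,22.5000)
o1: d²=353 > ρ²=30 → inactive
o2: d²=5 ≤ ρ²=30; F_rep = 11·(2,-1)/5² = (0.8800,-0.4400)
o3: d²=244 > ρ²=30 → inactive
F = F_att + ΣF_rep = (14.3800,22.0600)
Δp = p'−p = (1.7975,2.7575); α = Δx/Fx = (719/400) / (719/50) = 1/8
check: Δy/Fy = (1103/400) / (1103/50) = 1/8 ✓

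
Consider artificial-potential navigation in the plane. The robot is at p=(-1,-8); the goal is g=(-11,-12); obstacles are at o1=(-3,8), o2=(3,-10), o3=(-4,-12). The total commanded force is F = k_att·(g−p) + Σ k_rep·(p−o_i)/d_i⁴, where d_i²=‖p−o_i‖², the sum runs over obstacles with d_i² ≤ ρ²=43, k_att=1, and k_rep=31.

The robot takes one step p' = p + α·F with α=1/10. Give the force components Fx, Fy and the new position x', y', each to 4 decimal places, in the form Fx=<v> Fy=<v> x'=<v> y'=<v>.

Fx=-10.1612 Fy=-3.6466 x'=-2.0161 y'=-8.3647

F_att = 1·(g−p) = 1·(-10,-4) = (-10.0000,-4.0000)
o1: d²=260 > ρ²=43 → inactive
o2: d²=20 ≤ ρ²=43; F_rep = 31·(-4,2)/20² = (-0.3100,0.1550)
o3: d²=25 ≤ ρ²=43; F_rep = 31·(3,4)/25² = (0.1488,0.1984)
F = F_att + ΣF_rep = (-10.1612,-3.6466)
p' = p + 1/10·F = (-2.0161,-8.3647)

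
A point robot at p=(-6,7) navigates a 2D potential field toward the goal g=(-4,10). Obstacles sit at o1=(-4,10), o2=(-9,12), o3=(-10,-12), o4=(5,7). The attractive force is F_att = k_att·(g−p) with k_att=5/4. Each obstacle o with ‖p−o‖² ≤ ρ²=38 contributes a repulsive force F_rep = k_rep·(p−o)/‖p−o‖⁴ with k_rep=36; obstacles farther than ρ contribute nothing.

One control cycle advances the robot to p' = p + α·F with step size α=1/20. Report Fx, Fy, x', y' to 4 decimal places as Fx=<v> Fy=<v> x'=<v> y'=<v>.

F_att = 5/4·(g−p) = 5/4·(2,3) = (2.5000,3.7500)
o1: d²=13 ≤ ρ²=38; F_rep = 36·(-2,-3)/13² = (-0.4260,-0.6391)
o2: d²=34 ≤ ρ²=38; F_rep = 36·(3,-5)/34² = (0.0934,-0.1557)
o3: d²=377 > ρ²=38 → inactive
o4: d²=121 > ρ²=38 → inactive
F = F_att + ΣF_rep = (2.1674,2.9552)
p' = p + 1/20·F = (-5.8916,7.1478)

Fx=2.1674 Fy=2.9552 x'=-5.8916 y'=7.1478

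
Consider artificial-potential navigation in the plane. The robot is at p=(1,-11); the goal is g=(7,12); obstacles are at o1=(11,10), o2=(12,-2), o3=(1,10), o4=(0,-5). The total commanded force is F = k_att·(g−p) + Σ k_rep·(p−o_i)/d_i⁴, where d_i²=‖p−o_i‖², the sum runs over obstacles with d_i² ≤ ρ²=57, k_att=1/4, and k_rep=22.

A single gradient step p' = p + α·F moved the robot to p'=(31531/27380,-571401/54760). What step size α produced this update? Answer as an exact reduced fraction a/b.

α = 1/10

F_att = 1/4·(g−p) = 1/4·(6,23) = (1.5000,5.7500)
o1: d²=541 > ρ²=57 → inactive
o2: d²=202 > ρ²=57 → inactive
o3: d²=441 > ρ²=57 → inactive
o4: d²=37 ≤ ρ²=57; F_rep = 22·(1,-6)/37² = (0.0161,-0.0964)
F = F_att + ΣF_rep = (1.5161,5.6536)
Δp = p'−p = (0.1516,0.5654); α = Δx/Fx = (4151/27380) / (4151/2738) = 1/10
check: Δy/Fy = (30959/54760) / (30959/5476) = 1/10 ✓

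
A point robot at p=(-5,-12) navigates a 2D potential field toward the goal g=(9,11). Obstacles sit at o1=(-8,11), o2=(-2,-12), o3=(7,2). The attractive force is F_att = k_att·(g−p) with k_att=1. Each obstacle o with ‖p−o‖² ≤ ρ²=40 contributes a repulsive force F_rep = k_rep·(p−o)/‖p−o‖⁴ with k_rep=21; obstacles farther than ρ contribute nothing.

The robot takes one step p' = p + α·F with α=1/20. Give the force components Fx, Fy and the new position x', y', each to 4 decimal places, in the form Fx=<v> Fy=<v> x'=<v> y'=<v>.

F_att = 1·(g−p) = 1·(14,23) = (14.0000,23.0000)
o1: d²=538 > ρ²=40 → inactive
o2: d²=9 ≤ ρ²=40; F_rep = 21·(-3,0)/9² = (-0.7778,0.0000)
o3: d²=340 > ρ²=40 → inactive
F = F_att + ΣF_rep = (13.2222,23.0000)
p' = p + 1/20·F = (-4.3389,-10.8500)

Fx=13.2222 Fy=23.0000 x'=-4.3389 y'=-10.8500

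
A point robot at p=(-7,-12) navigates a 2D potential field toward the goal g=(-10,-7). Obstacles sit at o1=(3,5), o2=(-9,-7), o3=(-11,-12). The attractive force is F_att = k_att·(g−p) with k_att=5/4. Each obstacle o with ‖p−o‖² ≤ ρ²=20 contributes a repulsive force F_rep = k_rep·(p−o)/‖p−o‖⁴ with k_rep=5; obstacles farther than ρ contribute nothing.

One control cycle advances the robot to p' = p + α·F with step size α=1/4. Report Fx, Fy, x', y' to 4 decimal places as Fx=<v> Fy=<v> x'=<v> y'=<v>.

Fx=-3.6719 Fy=6.2500 x'=-7.9180 y'=-10.4375

F_att = 5/4·(g−p) = 5/4·(-3,5) = (-3.7500,6.2500)
o1: d²=389 > ρ²=20 → inactive
o2: d²=29 > ρ²=20 → inactive
o3: d²=16 ≤ ρ²=20; F_rep = 5·(4,0)/16² = (0.0781,0.0000)
F = F_att + ΣF_rep = (-3.6719,6.2500)
p' = p + 1/4·F = (-7.9180,-10.4375)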